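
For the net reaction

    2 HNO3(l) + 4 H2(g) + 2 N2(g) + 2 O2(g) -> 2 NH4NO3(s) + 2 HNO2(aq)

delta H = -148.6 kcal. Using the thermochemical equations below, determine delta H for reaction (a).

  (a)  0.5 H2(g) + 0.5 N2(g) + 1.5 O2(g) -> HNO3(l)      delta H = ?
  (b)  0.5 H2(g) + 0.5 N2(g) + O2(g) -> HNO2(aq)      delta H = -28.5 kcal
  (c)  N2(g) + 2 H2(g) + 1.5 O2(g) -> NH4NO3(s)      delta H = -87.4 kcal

delta H = -41.6 kcal

(a) reversed and × 2 (HNO3(l) must end up as a reactant; ×2 to match 2 HNO3(l) in the target): contributes −2·x
(b) × 2 (×2 to match 2 HNO2(aq) in the target): (2)·(-28.5) = -57.0 kcal
(c) × 2 (scale by 2 for the 2 NH4NO3(s)): (2)·(-87.4) = -174.8 kcal
-148.6 = (-57.0) + (-174.8) − 2·x
x = (-148.6 − (-231.8)) / (-2) = -41.6 kcal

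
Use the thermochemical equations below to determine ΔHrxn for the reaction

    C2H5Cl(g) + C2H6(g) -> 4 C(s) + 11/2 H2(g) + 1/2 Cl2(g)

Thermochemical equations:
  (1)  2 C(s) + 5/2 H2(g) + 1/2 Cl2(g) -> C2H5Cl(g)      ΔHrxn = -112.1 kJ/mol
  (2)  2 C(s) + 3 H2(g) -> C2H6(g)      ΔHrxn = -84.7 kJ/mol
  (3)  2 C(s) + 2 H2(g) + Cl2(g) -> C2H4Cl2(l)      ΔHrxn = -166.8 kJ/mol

(1) reversed (C2H5Cl(g) must end up as a reactant): +112.1 kJ/mol
(2) reversed (reverse to put C2H6(g) on the reactant side): +84.7 kJ/mol
(3): not needed (C2H4Cl2(l) appears nowhere else).
Combining the equations, ΔHrxn = (+112.1) + (+84.7) = 196.8 kJ/mol

ΔHrxn = 196.8 kJ/mol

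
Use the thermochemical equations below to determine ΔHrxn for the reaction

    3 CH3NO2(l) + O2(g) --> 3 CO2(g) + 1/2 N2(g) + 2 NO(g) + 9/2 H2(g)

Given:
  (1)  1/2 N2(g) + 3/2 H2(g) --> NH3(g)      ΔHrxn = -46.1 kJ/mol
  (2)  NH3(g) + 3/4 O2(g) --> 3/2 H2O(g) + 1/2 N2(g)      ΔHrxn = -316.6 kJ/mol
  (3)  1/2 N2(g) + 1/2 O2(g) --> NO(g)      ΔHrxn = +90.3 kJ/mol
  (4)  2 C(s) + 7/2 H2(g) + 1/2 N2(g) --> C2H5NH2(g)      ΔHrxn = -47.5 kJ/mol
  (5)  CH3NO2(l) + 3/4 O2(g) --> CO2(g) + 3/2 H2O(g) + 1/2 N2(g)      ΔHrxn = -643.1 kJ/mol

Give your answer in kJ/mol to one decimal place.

ΔHrxn = -660.6 kJ/mol

(1) reversed and × 3: (-3)·(-46.1) = +138.3 kJ/mol
(2) reversed and × 3: (-3)·(-316.6) = +949.8 kJ/mol
(3) × 2: (2)·(+90.3) = +180.6 kJ/mol
(4): not needed.
(5) × 3: (3)·(-643.1) = -1929.3 kJ/mol
ΔHrxn = (-3)·(-46.1) + (-3)·(-316.6) + (2)·(+90.3) + (3)·(-643.1) = -660.6 kJ/mol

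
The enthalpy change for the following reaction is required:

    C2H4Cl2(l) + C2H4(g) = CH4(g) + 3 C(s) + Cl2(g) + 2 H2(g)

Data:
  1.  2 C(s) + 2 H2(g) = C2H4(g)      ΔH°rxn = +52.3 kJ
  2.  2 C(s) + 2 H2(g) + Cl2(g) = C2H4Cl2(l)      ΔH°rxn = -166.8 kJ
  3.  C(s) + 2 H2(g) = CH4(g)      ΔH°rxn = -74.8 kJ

eq. 1 reversed (reverse to put C2H4(g) on the reactant side): -52.3 kJ
eq. 2 reversed (C2H4Cl2(l) must end up as a reactant): +166.8 kJ
eq. 3 as written (CH4(g) already on the product side): -74.8 kJ
Summing the manipulated equations, ΔH°rxn = (-52.3) + (+166.8) + (-74.8) = 39.7 kJ

ΔH°rxn = 39.7 kJ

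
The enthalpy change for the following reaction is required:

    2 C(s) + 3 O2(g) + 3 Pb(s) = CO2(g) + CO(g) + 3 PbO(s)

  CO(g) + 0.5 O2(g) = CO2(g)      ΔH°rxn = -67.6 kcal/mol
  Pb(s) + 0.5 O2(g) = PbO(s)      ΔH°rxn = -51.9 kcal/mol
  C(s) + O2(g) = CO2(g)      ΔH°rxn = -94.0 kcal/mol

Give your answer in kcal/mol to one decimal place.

ΔH°rxn = -276.1 kcal/mol

equation 1 reversed (CO(g) must end up as a product): +67.6 kcal/mol
equation 2 × 3 (×3 to match 3 PbO(s) in the target): (3)·(-51.9) = -155.7 kcal/mol
equation 3 × 2 (scale by 2 for the 2 C(s)): (2)·(-94.0) = -188.0 kcal/mol
ΔH°rxn = (-1)·(-67.6) + (3)·(-51.9) + (2)·(-94.0) = -276.1 kcal/mol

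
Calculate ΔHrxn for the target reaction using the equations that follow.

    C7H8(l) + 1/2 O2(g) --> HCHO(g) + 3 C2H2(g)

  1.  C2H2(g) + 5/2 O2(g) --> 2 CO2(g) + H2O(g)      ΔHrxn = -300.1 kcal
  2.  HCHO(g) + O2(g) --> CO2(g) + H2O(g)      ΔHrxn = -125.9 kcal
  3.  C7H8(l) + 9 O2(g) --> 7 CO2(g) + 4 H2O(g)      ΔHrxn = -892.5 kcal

eq. 1 reversed and × 3: (-3)·(-300.1) = +900.3 kcal
eq. 2 reversed: +125.9 kcal
eq. 3 as written: -892.5 kcal
ΔHrxn = (+900.3) + (+125.9) + (-892.5) = 133.7 kcal

ΔHrxn = 133.7 kcal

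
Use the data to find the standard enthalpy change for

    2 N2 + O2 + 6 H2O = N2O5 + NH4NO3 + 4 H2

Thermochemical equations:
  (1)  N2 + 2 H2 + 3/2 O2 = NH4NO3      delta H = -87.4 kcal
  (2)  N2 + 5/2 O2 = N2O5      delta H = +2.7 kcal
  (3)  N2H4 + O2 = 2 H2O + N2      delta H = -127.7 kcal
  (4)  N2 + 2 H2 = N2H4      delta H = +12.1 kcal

(1) as written: -87.4 kcal
(2) as written: +2.7 kcal
(3) reversed and × 3: (-3)·(-127.7) = +383.1 kcal
(4) reversed and × 3: (-3)·(+12.1) = -36.3 kcal
By Hess's law, delta H = (-87.4) + (+2.7) + (+383.1) + (-36.3) = 262.1 kcal

delta H = 262.1 kcal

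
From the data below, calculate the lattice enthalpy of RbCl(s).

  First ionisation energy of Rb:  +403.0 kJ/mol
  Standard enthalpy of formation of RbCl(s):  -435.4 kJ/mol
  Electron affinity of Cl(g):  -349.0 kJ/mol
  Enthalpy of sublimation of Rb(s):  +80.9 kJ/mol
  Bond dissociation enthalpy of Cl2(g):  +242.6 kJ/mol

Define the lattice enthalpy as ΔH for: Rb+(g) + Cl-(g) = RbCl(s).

U = -691.6 kJ/mol

ΔHf° = 1·ΔHsub + 1·(ΣIE) + 1/2·D(Cl2) + 1·EA + U
-435.4 = 1·(+80.9) + 1·(+403.0) + 1/2·(+242.6) + 1·(-349.0) + U
U = -435.4 − (+256.2) = -691.6 kJ/mol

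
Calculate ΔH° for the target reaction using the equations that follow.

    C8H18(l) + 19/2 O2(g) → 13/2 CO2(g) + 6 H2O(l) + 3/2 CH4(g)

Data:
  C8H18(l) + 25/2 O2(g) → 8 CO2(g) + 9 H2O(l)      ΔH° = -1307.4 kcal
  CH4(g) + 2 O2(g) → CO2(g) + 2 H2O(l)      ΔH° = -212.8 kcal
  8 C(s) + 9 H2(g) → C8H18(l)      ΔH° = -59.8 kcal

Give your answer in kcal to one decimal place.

equation 1 as written: -1307.4 kcal
equation 2 reversed and × 3/2: (-3/2)·(-212.8) = +319.2 kcal
equation 3: not needed.
Combining the equations, ΔH° = (-1307.4) + (+319.2) = -988.2 kcal

ΔH° = -988.2 kcal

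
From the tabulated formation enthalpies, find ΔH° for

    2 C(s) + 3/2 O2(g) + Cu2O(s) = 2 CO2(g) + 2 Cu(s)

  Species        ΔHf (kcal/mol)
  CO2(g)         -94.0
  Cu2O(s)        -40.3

ΔH° = -147.7 kcal/mol

Products: 2·(-94.0) + 2·(+0.0) = -188.0
Reactants: 2·(+0.0) + 3/2·(+0.0) + 1·(-40.3) = -40.3
ΔH° = (-188.0) − (-40.3) = -147.7 kcal/mol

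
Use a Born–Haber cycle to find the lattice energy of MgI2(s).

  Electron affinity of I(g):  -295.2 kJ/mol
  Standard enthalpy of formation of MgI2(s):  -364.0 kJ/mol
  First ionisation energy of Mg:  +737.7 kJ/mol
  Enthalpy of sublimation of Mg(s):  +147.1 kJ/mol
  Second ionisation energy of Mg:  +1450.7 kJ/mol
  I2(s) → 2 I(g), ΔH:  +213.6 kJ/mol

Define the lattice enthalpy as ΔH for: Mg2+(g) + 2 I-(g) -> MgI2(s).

U = -2322.7 kJ/mol

ΔHf° = 1·ΔHsub + 1·(ΣIE) + 1·D(I2) + 2·EA + U
-364.0 = 1·(+147.1) + 1·(+2188.4) + 1·(+213.6) + 2·(-295.2) + U
U = -364.0 − (+1958.7) = -2322.7 kJ/mol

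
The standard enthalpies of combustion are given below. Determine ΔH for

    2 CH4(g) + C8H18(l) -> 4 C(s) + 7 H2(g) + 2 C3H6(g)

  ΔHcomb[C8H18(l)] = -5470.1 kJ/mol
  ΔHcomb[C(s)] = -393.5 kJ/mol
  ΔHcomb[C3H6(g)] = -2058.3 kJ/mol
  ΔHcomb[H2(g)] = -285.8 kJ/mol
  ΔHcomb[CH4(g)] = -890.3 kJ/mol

ΔH = 440.5 kJ/mol

Using ΔH = Σ nΔHc°(reactants) − Σ nΔHc°(products):
= [2·(-890.3) + 1·(-5470.1)] − [4·(-393.5) + 7·(-285.8) + 2·(-2058.3)]
= 440.5 kJ/mol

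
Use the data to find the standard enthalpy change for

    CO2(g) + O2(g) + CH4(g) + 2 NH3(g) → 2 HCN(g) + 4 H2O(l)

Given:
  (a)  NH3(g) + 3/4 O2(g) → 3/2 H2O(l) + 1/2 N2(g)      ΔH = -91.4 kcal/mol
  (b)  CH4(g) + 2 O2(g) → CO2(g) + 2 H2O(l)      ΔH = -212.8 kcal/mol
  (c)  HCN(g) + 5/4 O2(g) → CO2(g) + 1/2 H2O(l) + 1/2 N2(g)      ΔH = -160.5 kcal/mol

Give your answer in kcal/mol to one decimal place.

ΔH = -74.6 kcal/mol

(a) × 2 (×2 to match 2 NH3(g) in the target): (2)·(-91.4) = -182.8 kcal/mol
(b) as written (CH4(g) already on the reactant side): -212.8 kcal/mol
(c) reversed and × 2 (HCN(g) must end up as a product; scale by 2 for the 2 HCN(g)): (-2)·(-160.5) = +321.0 kcal/mol
ΔH = (-182.8) + (-212.8) + (+321.0) = -74.6 kcal/mol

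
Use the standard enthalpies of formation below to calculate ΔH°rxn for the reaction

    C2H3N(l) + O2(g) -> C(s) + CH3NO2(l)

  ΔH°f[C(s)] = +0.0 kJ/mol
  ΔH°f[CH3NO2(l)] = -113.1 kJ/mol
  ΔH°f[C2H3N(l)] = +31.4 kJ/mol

Products: 1·(+0.0) + 1·(-113.1) = -113.1
Reactants: 1·(+31.4) + 1·(+0.0) = +31.4
ΔH°rxn = (-113.1) − (+31.4) = -144.5 kJ/mol

ΔH°rxn = -144.5 kJ/mol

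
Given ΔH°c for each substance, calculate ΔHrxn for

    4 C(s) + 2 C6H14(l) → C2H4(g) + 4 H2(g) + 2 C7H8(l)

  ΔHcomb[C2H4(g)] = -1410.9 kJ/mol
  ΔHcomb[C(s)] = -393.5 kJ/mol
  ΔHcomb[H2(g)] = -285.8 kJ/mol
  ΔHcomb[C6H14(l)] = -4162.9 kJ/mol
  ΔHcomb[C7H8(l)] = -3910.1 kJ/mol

With combustion enthalpies, reactants minus products:
= [4·(-393.5) + 2·(-4162.9)] − [1·(-1410.9) + 4·(-285.8) + 2·(-3910.1)]
= 474.5 kJ/mol

ΔHrxn = 474.5 kJ/mol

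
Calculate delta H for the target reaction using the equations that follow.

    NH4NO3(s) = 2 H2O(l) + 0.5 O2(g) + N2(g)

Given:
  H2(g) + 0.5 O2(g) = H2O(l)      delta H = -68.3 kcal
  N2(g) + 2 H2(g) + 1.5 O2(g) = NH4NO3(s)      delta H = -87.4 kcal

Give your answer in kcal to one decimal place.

equation 1 × 2: (2)·(-68.3) = -136.6 kcal
equation 2 reversed: +87.4 kcal
Combining the equations, delta H = (2)·(-68.3) + (-1)·(-87.4) = -49.2 kcal

delta H = -49.2 kcal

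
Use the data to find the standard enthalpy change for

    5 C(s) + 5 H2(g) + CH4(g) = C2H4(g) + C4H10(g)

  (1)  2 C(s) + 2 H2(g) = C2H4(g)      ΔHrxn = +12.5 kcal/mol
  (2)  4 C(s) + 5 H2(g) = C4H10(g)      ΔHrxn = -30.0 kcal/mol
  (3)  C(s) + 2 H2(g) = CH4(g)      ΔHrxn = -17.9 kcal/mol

(1) as written: +12.5 kcal/mol
(2) as written: -30.0 kcal/mol
(3) reversed: +17.9 kcal/mol
ΔHrxn = (+12.5) + (-30.0) + (+17.9) = 0.4 kcal/mol

ΔHrxn = 0.4 kcal/mol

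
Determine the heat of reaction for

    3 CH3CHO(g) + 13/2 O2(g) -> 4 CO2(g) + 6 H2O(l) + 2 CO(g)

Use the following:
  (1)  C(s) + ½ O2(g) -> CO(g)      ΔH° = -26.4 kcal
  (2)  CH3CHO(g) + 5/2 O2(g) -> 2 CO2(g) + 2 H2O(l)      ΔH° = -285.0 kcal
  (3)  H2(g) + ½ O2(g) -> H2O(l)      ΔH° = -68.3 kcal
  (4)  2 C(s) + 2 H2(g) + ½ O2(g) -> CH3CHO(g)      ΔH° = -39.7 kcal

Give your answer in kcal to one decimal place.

(1) × 2: (2)·(-26.4) = -52.8 kcal
(2) × 2: (2)·(-285.0) = -570.0 kcal
(3) × 2: (2)·(-68.3) = -136.6 kcal
(4) reversed: +39.7 kcal
Combining the equations, ΔH° = (2)·(-26.4) + (2)·(-285.0) + (2)·(-68.3) + (-1)·(-39.7) = -719.7 kcal

ΔH° = -719.7 kcal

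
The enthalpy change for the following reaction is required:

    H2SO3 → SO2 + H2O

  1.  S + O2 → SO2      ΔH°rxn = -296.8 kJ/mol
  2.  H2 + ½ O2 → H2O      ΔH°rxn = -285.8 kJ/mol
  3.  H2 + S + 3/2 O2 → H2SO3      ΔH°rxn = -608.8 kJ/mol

eq. 1 as written (SO2 already on the product side): -296.8 kJ/mol
eq. 2 as written (H2O already on the product side): -285.8 kJ/mol
eq. 3 reversed (reverse to put H2SO3 on the reactant side): +608.8 kJ/mol
Summing the manipulated equations, ΔH°rxn = (1)·(-296.8) + (1)·(-285.8) + (-1)·(-608.8) = 26.2 kJ/mol

ΔH°rxn = 26.2 kJ/mol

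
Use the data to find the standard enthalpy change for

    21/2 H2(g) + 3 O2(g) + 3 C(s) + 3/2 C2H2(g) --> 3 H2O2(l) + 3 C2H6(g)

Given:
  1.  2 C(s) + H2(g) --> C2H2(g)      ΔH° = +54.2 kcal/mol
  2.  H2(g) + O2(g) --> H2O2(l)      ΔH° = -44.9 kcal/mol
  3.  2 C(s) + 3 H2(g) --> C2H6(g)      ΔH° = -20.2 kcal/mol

ΔH° = -276.6 kcal/mol

eq. 1 reversed and × 3/2 (reverse to put C2H2(g) on the reactant side; scale by 3/2 for the 3/2 C2H2(g)): (-3/2)·(+54.2) = -81.3 kcal/mol
eq. 2 × 3 (scale by 3 for the 3 H2O2(l)): (3)·(-44.9) = -134.7 kcal/mol
eq. 3 × 3 (scale by 3 for the 3 C2H6(g)): (3)·(-20.2) = -60.6 kcal/mol
Summing the manipulated equations, ΔH° = (-81.3) + (-134.7) + (-60.6) = -276.6 kcal/mol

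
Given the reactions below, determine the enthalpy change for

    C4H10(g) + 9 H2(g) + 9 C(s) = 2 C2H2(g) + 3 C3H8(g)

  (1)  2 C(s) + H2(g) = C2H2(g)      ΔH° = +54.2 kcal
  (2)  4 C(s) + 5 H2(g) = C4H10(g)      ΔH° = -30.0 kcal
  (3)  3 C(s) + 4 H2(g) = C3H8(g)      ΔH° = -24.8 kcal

(1) × 2: (2)·(+54.2) = +108.4 kcal
(2) reversed: +30.0 kcal
(3) × 3: (3)·(-24.8) = -74.4 kcal
Combining the equations, ΔH° = (+108.4) + (+30.0) + (-74.4) = 64.0 kcal

ΔH° = 64.0 kcal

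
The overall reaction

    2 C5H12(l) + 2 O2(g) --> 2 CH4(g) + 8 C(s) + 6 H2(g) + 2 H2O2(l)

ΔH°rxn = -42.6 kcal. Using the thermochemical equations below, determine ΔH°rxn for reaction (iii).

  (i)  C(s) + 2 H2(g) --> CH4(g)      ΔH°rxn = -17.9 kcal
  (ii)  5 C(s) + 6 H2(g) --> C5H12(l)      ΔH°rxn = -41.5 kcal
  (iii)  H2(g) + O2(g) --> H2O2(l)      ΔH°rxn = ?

(i) × 2 (×2 to match 2 CH4(g) in the target): (2)·(-17.9) = -35.8 kcal
(ii) reversed and × 2 (reverse to put C5H12(l) on the reactant side; ×2 to match 2 C5H12(l) in the target): (-2)·(-41.5) = +83.0 kcal
(iii) × 2 (scale by 2 for the 2 H2O2(l)): contributes 2·x
-42.6 = (-35.8) + (+83.0) + 2·x
x = (-42.6 − (+47.2)) / (2) = -44.9 kcal

ΔH°rxn = -44.9 kcal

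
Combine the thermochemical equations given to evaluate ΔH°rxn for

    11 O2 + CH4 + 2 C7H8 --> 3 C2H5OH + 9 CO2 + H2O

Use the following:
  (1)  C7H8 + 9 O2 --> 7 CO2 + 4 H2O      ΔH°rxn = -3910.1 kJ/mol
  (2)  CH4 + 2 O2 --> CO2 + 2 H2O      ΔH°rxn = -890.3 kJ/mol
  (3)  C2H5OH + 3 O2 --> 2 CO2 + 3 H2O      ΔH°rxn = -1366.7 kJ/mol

ΔH°rxn = -4610.4 kJ/mol

(1) × 2: (2)·(-3910.1) = -7820.2 kJ/mol
(2) as written: -890.3 kJ/mol
(3) reversed and × 3: (-3)·(-1366.7) = +4100.1 kJ/mol
Combining the equations, ΔH°rxn = (2)·(-3910.1) + (1)·(-890.3) + (-3)·(-1366.7) = -4610.4 kJ/mol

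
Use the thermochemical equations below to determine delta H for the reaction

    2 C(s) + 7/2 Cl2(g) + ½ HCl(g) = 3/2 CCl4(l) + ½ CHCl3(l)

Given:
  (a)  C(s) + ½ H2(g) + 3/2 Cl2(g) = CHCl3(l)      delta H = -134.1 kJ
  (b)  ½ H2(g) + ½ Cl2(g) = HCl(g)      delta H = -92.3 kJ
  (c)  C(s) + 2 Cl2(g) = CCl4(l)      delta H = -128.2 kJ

delta H = -213.2 kJ

(a) × 1/2: (1/2)·(-134.1) = -67.05 kJ
(b) reversed and × 1/2: (-1/2)·(-92.3) = +46.15 kJ
(c) × 3/2: (3/2)·(-128.2) = -192.3 kJ
delta H = (1/2)·(-134.1) + (-1/2)·(-92.3) + (3/2)·(-128.2) = -213.2 kJ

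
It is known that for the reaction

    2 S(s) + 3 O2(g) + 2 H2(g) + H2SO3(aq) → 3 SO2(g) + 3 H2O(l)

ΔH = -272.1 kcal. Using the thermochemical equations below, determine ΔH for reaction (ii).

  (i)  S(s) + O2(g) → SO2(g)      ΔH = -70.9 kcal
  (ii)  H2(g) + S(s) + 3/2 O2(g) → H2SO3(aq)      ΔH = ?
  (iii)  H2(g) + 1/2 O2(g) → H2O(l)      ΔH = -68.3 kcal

ΔH = -145.5 kcal

(i) × 3: (3)·(-70.9) = -212.7 kcal
(ii) reversed: contributes −x
(iii) × 3: (3)·(-68.3) = -204.9 kcal
-272.1 = (-212.7) + (-204.9) − x
x = (-272.1 − (-417.6)) / (-1) = -145.5 kcal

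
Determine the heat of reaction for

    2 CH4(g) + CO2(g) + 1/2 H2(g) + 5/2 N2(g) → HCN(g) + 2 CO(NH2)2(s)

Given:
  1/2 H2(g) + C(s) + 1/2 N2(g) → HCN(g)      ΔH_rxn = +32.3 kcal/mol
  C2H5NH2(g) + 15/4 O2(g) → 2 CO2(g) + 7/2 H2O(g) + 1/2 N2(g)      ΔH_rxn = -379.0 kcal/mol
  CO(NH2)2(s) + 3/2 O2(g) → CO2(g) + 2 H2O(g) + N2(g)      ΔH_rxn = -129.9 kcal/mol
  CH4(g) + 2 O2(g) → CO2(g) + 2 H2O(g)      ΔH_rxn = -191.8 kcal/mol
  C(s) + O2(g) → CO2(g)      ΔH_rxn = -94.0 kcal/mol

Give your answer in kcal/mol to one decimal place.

ΔH_rxn = 2.5 kcal/mol

equation 1 as written: +32.3 kcal/mol
equation 2: not needed.
equation 3 reversed and × 2: (-2)·(-129.9) = +259.8 kcal/mol
equation 4 × 2: (2)·(-191.8) = -383.6 kcal/mol
equation 5 reversed: +94.0 kcal/mol
ΔH_rxn = (+32.3) + (+259.8) + (-383.6) + (+94.0) = 2.5 kcal/mol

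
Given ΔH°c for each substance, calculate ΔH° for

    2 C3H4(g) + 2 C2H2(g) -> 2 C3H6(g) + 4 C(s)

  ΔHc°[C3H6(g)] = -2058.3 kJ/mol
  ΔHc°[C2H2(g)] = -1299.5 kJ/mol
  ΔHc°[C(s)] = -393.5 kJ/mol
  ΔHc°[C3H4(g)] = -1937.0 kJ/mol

ΔH° = -782.4 kJ/mol

With combustion enthalpies, reactants minus products:
= [2·(-1937.0) + 2·(-1299.5)] − [2·(-2058.3) + 4·(-393.5)]
= -782.4 kJ/mol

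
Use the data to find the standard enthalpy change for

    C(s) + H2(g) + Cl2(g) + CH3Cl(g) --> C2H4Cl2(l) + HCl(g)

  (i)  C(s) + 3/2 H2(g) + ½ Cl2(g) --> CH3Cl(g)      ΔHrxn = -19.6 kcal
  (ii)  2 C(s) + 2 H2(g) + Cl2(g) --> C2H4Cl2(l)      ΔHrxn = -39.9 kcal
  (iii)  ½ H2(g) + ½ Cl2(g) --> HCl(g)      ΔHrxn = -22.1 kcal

ΔHrxn = -42.4 kcal

(i) reversed (reverse to put CH3Cl(g) on the reactant side): +19.6 kcal
(ii) as written (C2H4Cl2(l) already on the product side): -39.9 kcal
(iii) as written (HCl(g) already on the product side): -22.1 kcal
Since enthalpy is a state function, ΔHrxn = (+19.6) + (-39.9) + (-22.1) = -42.4 kcal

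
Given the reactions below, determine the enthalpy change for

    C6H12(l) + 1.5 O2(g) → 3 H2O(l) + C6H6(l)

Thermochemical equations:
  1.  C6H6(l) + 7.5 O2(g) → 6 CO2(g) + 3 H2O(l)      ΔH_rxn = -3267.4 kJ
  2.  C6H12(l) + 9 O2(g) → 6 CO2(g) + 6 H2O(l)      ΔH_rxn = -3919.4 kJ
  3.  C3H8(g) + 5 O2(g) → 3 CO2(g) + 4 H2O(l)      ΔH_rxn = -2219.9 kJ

eq. 1 reversed: +3267.4 kJ
eq. 2 as written: -3919.4 kJ
eq. 3: not needed.
ΔH_rxn = (+3267.4) + (-3919.4) = -652.0 kJ

ΔH_rxn = -652.0 kJ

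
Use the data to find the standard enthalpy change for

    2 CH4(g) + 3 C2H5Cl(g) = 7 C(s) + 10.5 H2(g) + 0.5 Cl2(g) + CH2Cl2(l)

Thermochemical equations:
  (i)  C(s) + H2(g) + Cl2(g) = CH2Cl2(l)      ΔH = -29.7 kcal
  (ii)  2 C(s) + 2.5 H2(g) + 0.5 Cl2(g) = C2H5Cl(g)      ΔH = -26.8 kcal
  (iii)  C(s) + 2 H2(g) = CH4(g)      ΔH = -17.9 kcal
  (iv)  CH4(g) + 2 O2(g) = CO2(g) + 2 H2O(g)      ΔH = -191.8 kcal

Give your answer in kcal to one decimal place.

ΔH = 86.5 kcal

(i) as written (CH2Cl2(l) already on the product side): -29.7 kcal
(ii) reversed and × 3 (reverse to put C2H5Cl(g) on the reactant side; scale by 3 for the 3 C2H5Cl(g)): (-3)·(-26.8) = +80.4 kcal
(iii) reversed and × 2: (-2)·(-17.9) = +35.8 kcal
(iv): not needed (CO2(g) appears nowhere else).
By Hess's law, ΔH = (1)·(-29.7) + (-3)·(-26.8) + (-2)·(-17.9) = 86.5 kcal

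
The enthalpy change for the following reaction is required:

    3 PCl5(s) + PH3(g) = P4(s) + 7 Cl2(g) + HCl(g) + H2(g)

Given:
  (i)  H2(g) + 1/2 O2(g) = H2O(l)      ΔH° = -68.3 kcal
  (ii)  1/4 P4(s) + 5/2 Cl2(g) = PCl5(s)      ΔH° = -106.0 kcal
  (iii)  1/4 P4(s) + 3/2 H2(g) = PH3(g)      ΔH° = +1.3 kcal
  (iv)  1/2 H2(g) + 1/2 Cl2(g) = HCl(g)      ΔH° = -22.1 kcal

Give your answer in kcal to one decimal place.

(i): not needed.
(ii) reversed and × 3: (-3)·(-106.0) = +318.0 kcal
(iii) reversed: -1.3 kcal
(iv) as written: -22.1 kcal
Combining the equations, ΔH° = (+318.0) + (-1.3) + (-22.1) = 294.6 kcal

ΔH° = 294.6 kcal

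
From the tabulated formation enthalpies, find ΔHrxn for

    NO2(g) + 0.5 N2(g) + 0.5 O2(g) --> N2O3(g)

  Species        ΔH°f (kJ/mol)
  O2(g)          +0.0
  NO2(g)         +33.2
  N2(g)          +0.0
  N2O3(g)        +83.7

ΔHrxn = 50.5 kJ/mol

Products: 1·(+83.7) = +83.7
Reactants: 1·(+33.2) + 1/2·(+0.0) + 1/2·(+0.0) = +33.2
ΔHrxn = (+83.7) − (+33.2) = 50.5 kJ/mol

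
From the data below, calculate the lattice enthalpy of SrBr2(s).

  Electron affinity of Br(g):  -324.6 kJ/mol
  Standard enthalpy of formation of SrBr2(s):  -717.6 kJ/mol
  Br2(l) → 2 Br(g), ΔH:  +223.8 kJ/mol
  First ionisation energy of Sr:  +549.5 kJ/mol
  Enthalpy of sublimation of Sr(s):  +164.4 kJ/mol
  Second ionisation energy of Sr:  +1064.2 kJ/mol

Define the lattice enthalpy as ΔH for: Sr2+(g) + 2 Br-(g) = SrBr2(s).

U = -2070.3 kJ/mol

ΔHf° = 1·ΔHsub + 1·(ΣIE) + 1·D(Br2) + 2·EA + U
-717.6 = 1·(+164.4) + 1·(+1613.7) + 1·(+223.8) + 2·(-324.6) + U
U = -717.6 − (+1352.7) = -2070.3 kJ/mol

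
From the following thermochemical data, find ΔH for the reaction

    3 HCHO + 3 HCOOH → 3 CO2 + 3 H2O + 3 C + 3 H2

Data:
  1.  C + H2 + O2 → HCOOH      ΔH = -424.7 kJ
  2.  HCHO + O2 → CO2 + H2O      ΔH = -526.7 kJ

ΔH = -306.0 kJ

eq. 1 reversed and × 3 (reverse to put HCOOH on the reactant side; ×3 to match 3 HCOOH in the target): (-3)·(-424.7) = +1274.1 kJ
eq. 2 × 3 (×3 to match 3 HCHO in the target): (3)·(-526.7) = -1580.1 kJ
Combining the equations, ΔH = (-3)·(-424.7) + (3)·(-526.7) = -306.0 kJ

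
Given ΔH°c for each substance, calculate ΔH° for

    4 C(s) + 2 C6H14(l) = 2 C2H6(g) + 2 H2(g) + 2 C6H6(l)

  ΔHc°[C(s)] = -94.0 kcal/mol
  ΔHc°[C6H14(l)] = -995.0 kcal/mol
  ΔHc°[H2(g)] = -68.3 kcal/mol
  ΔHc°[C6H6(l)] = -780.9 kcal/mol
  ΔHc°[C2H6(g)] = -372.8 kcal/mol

ΔH° = 78.0 kcal/mol

With combustion enthalpies, reactants minus products:
= [4·(-94.0) + 2·(-995.0)] − [2·(-372.8) + 2·(-68.3) + 2·(-780.9)]
= 78.0 kcal/mol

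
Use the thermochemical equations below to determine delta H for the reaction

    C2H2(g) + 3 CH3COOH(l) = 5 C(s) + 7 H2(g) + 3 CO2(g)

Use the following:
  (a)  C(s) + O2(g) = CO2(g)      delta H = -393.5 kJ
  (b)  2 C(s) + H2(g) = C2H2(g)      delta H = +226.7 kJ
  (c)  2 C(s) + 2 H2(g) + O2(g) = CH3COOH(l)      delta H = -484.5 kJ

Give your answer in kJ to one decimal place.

delta H = 46.3 kJ

(a) × 3: (3)·(-393.5) = -1180.5 kJ
(b) reversed: -226.7 kJ
(c) reversed and × 3: (-3)·(-484.5) = +1453.5 kJ
Summing the manipulated equations, delta H = (3)·(-393.5) + (-1)·(+226.7) + (-3)·(-484.5) = 46.3 kJ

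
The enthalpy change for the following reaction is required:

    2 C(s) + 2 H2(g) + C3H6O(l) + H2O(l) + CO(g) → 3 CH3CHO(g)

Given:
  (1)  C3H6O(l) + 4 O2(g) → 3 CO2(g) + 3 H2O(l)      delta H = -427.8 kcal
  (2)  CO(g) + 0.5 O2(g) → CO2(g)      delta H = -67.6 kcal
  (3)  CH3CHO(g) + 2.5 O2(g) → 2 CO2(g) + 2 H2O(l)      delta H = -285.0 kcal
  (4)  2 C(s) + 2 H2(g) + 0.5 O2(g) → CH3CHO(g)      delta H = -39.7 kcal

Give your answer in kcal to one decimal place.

(1) as written: -427.8 kcal
(2) as written: -67.6 kcal
(3) reversed and × 2: (-2)·(-285.0) = +570.0 kcal
(4) as written: -39.7 kcal
delta H = (-427.8) + (-67.6) + (+570.0) + (-39.7) = 34.9 kcal

delta H = 34.9 kcal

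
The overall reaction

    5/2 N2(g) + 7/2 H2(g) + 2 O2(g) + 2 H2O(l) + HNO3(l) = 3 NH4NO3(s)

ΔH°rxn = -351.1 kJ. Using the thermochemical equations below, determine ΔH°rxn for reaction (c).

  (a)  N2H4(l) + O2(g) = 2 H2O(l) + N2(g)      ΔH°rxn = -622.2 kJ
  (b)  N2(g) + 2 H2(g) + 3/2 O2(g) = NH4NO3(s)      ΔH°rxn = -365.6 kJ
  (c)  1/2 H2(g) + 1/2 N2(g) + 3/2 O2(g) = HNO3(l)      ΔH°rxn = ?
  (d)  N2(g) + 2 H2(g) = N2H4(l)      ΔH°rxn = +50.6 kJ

ΔH°rxn = -174.1 kJ

(a) reversed: +622.2 kJ
(b) × 3: (3)·(-365.6) = -1096.8 kJ
(c) reversed: contributes −x
(d) reversed: -50.6 kJ
-351.1 = (+622.2) + (-1096.8) + (-50.6) − x
x = (-351.1 − (-525.2)) / (-1) = -174.1 kJ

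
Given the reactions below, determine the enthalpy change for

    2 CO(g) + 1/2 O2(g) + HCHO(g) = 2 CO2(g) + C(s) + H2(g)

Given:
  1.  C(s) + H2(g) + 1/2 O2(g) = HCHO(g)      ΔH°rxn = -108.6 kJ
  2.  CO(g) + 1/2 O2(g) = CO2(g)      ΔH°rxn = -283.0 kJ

ΔH°rxn = -457.4 kJ

eq. 1 reversed (reverse to put HCHO(g) on the reactant side): +108.6 kJ
eq. 2 × 2 (×2 to match 2 CO(g) in the target): (2)·(-283.0) = -566.0 kJ
ΔH°rxn = (-1)·(-108.6) + (2)·(-283.0) = -457.4 kJ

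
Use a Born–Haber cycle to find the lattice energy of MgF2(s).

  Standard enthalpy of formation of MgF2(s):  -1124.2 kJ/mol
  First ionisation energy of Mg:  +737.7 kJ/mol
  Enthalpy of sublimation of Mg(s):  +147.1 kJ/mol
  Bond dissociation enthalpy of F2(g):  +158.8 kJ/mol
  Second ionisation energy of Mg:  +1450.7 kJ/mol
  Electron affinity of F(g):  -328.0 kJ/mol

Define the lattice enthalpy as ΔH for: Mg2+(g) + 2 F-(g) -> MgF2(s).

ΔHf° = 1·ΔHsub + 1·(ΣIE) + 1·D(F2) + 2·EA + U
-1124.2 = 1·(+147.1) + 1·(+2188.4) + 1·(+158.8) + 2·(-328.0) + U
U = -1124.2 − (+1838.3) = -2962.5 kJ/mol

U = -2962.5 kJ/mol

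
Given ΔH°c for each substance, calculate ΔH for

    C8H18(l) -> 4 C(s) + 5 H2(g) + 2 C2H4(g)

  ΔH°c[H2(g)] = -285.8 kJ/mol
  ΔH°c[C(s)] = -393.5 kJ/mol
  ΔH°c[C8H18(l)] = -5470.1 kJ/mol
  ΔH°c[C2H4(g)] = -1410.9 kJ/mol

ΔH = 354.7 kJ/mol

Using ΔH = Σ nΔHc°(reactants) − Σ nΔHc°(products):
= [1·(-5470.1)] − [4·(-393.5) + 5·(-285.8) + 2·(-1410.9)]
= 354.7 kJ/mol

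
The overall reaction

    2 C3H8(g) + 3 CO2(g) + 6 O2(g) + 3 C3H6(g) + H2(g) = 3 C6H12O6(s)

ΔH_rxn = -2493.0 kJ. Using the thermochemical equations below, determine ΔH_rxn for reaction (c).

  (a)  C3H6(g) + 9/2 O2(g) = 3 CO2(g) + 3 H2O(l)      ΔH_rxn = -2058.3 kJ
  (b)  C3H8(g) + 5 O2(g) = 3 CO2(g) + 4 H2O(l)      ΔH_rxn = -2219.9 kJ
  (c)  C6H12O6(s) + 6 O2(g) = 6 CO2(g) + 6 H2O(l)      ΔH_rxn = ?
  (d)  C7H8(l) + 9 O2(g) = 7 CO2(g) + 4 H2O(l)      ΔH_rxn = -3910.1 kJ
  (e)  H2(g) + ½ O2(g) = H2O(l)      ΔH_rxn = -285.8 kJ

(a) × 3: (3)·(-2058.3) = -6174.9 kJ
(b) × 2: (2)·(-2219.9) = -4439.8 kJ
(c) reversed and × 3: contributes −3·x
(d): not needed.
(e) as written: -285.8 kJ
-2493.0 = (-6174.9) + (-4439.8) + (-285.8) − 3·x
x = (-2493.0 − (-10900.5)) / (-3) = -2802.5 kJ

ΔH_rxn = -2802.5 kJ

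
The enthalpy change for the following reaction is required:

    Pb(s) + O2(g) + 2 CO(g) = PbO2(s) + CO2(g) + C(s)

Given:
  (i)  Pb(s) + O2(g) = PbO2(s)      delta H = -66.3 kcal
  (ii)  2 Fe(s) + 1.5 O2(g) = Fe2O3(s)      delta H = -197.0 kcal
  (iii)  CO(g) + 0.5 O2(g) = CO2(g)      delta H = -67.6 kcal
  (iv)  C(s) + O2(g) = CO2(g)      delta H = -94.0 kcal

delta H = -107.5 kcal

(i) as written: -66.3 kcal
(ii): not needed.
(iii) × 2: (2)·(-67.6) = -135.2 kcal
(iv) reversed: +94.0 kcal
Summing the manipulated equations, delta H = (1)·(-66.3) + (2)·(-67.6) + (-1)·(-94.0) = -107.5 kcal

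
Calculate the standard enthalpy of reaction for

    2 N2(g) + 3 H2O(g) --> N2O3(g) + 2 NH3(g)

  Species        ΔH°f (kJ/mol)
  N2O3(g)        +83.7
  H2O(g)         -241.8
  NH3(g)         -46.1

ΔH°rxn = Σ nΔHf°(products) − Σ nΔHf°(reactants).
Products: 1·(+83.7) + 2·(-46.1) = -8.5
Reactants: 2·(+0.0) + 3·(-241.8) = -725.4
ΔH_rxn = (-8.5) − (-725.4) = 716.9 kJ/mol

ΔH_rxn = 716.9 kJ/mol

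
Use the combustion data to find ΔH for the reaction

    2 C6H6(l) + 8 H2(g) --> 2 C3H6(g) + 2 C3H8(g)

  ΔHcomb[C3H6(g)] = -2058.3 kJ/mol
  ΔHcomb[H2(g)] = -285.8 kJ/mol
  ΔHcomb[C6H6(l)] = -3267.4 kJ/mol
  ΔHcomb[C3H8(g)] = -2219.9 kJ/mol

Using ΔH = Σ nΔHc°(reactants) − Σ nΔHc°(products):
= [2·(-3267.4) + 8·(-285.8)] − [2·(-2058.3) + 2·(-2219.9)]
= -264.8 kJ/mol

ΔH = -264.8 kJ/mol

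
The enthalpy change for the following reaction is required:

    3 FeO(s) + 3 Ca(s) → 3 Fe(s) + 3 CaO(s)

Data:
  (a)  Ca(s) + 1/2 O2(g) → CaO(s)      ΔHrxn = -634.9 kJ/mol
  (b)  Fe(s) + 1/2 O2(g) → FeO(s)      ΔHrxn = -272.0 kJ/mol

ΔHrxn = -1088.7 kJ/mol

(a) × 3 (×3 to match 3 CaO(s) in the target): (3)·(-634.9) = -1904.7 kJ/mol
(b) reversed and × 3 (FeO(s) must end up as a reactant; scale by 3 for the 3 FeO(s)): (-3)·(-272.0) = +816.0 kJ/mol
Summing the manipulated equations, ΔHrxn = (3)·(-634.9) + (-3)·(-272.0) = -1088.7 kJ/mol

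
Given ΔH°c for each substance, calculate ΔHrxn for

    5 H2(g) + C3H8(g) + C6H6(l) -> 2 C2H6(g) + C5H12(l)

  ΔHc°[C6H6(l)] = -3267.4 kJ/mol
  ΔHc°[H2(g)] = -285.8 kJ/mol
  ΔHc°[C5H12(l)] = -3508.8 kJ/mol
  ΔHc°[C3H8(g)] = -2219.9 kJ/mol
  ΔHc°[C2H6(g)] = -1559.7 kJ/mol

ΔHrxn = -288.1 kJ/mol

With combustion enthalpies, reactants minus products:
= [5·(-285.8) + 1·(-2219.9) + 1·(-3267.4)] − [2·(-1559.7) + 1·(-3508.8)]
= -288.1 kJ/mol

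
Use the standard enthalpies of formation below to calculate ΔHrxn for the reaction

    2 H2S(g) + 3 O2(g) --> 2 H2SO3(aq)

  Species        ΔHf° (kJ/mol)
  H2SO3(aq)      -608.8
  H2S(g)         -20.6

Products: 2·(-608.8) = -1217.6
Reactants: 2·(-20.6) + 3·(+0.0) = -41.2
ΔHrxn = (-1217.6) − (-41.2) = -1176.4 kJ/mol

ΔHrxn = -1176.4 kJ/mol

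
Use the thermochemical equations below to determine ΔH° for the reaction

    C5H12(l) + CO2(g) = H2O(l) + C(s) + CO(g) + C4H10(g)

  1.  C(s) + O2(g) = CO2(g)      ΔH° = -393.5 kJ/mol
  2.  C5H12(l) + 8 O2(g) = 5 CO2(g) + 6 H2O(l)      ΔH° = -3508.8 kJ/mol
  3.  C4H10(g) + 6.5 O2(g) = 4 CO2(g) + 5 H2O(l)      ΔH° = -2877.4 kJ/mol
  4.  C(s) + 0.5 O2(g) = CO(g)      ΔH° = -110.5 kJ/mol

ΔH° = 45.1 kJ/mol

eq. 1 reversed and × 2: (-2)·(-393.5) = +787.0 kJ/mol
eq. 2 as written (C5H12(l) already on the reactant side): -3508.8 kJ/mol
eq. 3 reversed (C4H10(g) must end up as a product): +2877.4 kJ/mol
eq. 4 as written (CO(g) already on the product side): -110.5 kJ/mol
ΔH° = (+787.0) + (-3508.8) + (+2877.4) + (-110.5) = 45.1 kJ/mol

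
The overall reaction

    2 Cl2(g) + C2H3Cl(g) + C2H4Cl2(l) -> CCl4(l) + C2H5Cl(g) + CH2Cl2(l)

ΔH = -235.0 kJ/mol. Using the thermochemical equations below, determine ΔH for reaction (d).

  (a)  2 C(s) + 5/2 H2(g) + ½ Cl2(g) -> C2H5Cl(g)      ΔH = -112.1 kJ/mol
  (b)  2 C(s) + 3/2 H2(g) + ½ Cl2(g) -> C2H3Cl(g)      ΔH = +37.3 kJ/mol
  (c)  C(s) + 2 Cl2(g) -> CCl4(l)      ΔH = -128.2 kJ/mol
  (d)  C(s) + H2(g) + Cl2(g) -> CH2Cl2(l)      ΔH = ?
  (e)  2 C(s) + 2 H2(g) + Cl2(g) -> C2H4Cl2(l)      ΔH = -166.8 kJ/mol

ΔH = -124.2 kJ/mol

(a) as written (C2H5Cl(g) already on the product side): -112.1 kJ/mol
(b) reversed (C2H3Cl(g) must end up as a reactant): -37.3 kJ/mol
(c) as written (CCl4(l) already on the product side): -128.2 kJ/mol
(d) as written (CH2Cl2(l) already on the product side): contributes x
(e) reversed (reverse to put C2H4Cl2(l) on the reactant side): +166.8 kJ/mol
-235.0 = (-112.1) + (-37.3) + (-128.2) + (+166.8) + x
x = (-235.0 − (-110.8)) / (1) = -124.2 kJ/mol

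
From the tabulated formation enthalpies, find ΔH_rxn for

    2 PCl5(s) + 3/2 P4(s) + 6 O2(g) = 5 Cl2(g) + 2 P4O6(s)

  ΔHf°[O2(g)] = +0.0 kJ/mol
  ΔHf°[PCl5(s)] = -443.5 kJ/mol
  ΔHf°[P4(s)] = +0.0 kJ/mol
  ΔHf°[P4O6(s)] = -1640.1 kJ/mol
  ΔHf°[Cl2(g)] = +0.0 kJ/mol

Products: 5·(+0.0) + 2·(-1640.1) = -3280.2
Reactants: 2·(-443.5) + 3/2·(+0.0) + 6·(+0.0) = -887.0
ΔH_rxn = (-3280.2) − (-887.0) = -2393.2 kJ/mol

ΔH_rxn = -2393.2 kJ/mol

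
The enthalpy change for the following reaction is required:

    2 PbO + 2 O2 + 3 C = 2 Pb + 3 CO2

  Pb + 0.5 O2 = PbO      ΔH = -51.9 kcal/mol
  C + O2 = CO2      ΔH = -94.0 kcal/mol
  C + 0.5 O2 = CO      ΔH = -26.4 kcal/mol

ΔH = -178.2 kcal/mol

equation 1 reversed and × 2 (PbO must end up as a reactant; ×2 to match 2 PbO in the target): (-2)·(-51.9) = +103.8 kcal/mol
equation 2 × 3 (×3 to match 3 CO2 in the target): (3)·(-94.0) = -282.0 kcal/mol
equation 3: not needed (CO appears nowhere else).
Summing the manipulated equations, ΔH = (+103.8) + (-282.0) = -178.2 kcal/mol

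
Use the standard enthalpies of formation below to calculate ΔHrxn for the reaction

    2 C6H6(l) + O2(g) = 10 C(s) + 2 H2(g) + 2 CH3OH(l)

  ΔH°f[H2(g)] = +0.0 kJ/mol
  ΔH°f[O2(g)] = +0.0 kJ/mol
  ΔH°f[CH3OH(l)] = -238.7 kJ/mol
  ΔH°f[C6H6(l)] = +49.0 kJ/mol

ΔHrxn = -575.4 kJ/mol

Products: 10·(+0.0) + 2·(+0.0) + 2·(-238.7) = -477.4
Reactants: 2·(+49.0) + 1·(+0.0) = +98.0
ΔHrxn = (-477.4) − (+98.0) = -575.4 kJ/mol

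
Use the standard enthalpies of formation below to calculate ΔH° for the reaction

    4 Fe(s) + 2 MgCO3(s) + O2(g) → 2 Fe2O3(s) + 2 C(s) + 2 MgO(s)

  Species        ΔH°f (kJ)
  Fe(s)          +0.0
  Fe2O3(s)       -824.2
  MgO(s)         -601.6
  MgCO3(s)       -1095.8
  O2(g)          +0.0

ΔH° = -660.0 kJ

ΔH°rxn = Σ nΔHf°(products) − Σ nΔHf°(reactants).
Products: 2·(-824.2) + 2·(+0.0) + 2·(-601.6) = -2851.6
Reactants: 4·(+0.0) + 2·(-1095.8) + 1·(+0.0) = -2191.6
ΔH° = (-2851.6) − (-2191.6) = -660.0 kJ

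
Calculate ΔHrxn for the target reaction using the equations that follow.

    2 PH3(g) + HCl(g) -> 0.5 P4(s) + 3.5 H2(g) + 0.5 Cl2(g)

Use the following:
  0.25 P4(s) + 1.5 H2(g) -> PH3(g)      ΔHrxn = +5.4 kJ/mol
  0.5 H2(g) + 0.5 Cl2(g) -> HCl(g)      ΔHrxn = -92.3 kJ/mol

ΔHrxn = 81.5 kJ/mol

equation 1 reversed and × 2 (PH3(g) must end up as a reactant; ×2 to match 2 PH3(g) in the target): (-2)·(+5.4) = -10.8 kJ/mol
equation 2 reversed (HCl(g) must end up as a reactant): +92.3 kJ/mol
ΔHrxn = (-2)·(+5.4) + (-1)·(-92.3) = 81.5 kJ/mol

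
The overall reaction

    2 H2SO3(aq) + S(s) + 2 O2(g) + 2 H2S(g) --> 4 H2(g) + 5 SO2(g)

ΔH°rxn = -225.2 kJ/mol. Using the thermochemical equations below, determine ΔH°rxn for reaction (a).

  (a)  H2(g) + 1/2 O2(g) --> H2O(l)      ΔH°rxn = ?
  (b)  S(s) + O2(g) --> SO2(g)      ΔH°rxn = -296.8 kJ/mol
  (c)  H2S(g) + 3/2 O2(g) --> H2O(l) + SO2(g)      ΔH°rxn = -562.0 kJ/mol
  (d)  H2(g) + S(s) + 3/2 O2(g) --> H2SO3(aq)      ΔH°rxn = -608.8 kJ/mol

ΔH°rxn = -285.8 kJ/mol

(a) reversed and × 2: contributes −2·x
(b) × 3: (3)·(-296.8) = -890.4 kJ/mol
(c) × 2: (2)·(-562.0) = -1124.0 kJ/mol
(d) reversed and × 2: (-2)·(-608.8) = +1217.6 kJ/mol
-225.2 = (-890.4) + (-1124.0) + (+1217.6) − 2·x
x = (-225.2 − (-796.8)) / (-2) = -285.8 kJ/mol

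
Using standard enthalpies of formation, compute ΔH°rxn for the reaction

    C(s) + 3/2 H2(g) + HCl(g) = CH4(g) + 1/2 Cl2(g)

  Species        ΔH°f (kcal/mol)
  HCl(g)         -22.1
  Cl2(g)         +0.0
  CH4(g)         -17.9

ΔH°rxn = 4.2 kcal/mol

Products: 1·(-17.9) + 1/2·(+0.0) = -17.9
Reactants: 1·(+0.0) + 3/2·(+0.0) + 1·(-22.1) = -22.1
ΔH°rxn = (-17.9) − (-22.1) = 4.2 kcal/mol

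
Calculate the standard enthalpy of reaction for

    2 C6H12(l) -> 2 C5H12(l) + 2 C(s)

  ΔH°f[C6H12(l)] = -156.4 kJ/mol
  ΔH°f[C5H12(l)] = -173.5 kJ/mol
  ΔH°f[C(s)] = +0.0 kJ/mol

Products: 2·(-173.5) + 2·(+0.0) = -347.0
Reactants: 2·(-156.4) = -312.8
ΔHrxn = (-347.0) − (-312.8) = -34.2 kJ/mol

ΔHrxn = -34.2 kJ/mol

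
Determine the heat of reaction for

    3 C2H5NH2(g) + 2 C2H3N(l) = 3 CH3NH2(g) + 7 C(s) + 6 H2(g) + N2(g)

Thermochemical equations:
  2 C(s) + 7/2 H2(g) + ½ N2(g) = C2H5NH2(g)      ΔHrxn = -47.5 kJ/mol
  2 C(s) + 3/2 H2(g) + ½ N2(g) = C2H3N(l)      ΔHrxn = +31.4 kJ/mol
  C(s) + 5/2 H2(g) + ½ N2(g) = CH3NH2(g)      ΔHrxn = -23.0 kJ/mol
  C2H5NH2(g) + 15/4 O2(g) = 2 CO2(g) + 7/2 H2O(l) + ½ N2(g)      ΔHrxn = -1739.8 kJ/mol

ΔHrxn = 10.7 kJ/mol

equation 1 reversed and × 3: (-3)·(-47.5) = +142.5 kJ/mol
equation 2 reversed and × 2 (reverse to put C2H3N(l) on the reactant side; scale by 2 for the 2 C2H3N(l)): (-2)·(+31.4) = -62.8 kJ/mol
equation 3 × 3 (scale by 3 for the 3 CH3NH2(g)): (3)·(-23.0) = -69.0 kJ/mol
equation 4: not needed (CO2(g) appears nowhere else).
Since enthalpy is a state function, ΔHrxn = (-3)·(-47.5) + (-2)·(+31.4) + (3)·(-23.0) = 10.7 kJ/mol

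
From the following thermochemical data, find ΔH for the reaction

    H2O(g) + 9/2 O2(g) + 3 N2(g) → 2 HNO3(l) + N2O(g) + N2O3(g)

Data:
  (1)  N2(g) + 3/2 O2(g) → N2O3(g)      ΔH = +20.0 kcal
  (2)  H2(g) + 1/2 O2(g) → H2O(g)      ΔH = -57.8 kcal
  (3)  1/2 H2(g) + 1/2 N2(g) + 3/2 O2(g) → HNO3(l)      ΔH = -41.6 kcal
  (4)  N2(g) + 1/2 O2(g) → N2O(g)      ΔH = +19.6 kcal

(1) as written (N2O3(g) already on the product side): +20.0 kcal
(2) reversed (H2O(g) must end up as a reactant): +57.8 kcal
(3) × 2 (scale by 2 for the 2 HNO3(l)): (2)·(-41.6) = -83.2 kcal
(4) as written (N2O(g) already on the product side): +19.6 kcal
By Hess's law, ΔH = (+20.0) + (+57.8) + (-83.2) + (+19.6) = 14.2 kcal

ΔH = 14.2 kcal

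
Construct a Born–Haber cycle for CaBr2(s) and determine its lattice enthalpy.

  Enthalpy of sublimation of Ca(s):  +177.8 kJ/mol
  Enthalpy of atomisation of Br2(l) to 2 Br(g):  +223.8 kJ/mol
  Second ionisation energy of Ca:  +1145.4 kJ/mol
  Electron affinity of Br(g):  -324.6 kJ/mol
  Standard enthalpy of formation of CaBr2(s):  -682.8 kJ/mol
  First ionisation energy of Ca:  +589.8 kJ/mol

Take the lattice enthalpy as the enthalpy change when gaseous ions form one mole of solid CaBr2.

ΔHf° = 1·ΔHsub + 1·(ΣIE) + 1·D(Br2) + 2·EA + U
-682.8 = 1·(+177.8) + 1·(+1735.2) + 1·(+223.8) + 2·(-324.6) + U
U = -682.8 − (+1487.6) = -2170.4 kJ/mol

U = -2170.4 kJ/mol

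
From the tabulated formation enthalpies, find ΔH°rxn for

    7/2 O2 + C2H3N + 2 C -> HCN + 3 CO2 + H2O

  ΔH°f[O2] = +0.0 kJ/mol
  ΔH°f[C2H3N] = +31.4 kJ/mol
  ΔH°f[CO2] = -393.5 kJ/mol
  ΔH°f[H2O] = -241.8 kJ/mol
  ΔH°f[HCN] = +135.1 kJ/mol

ΔH°rxn = -1318.6 kJ/mol

Products: 1·(+135.1) + 3·(-393.5) + 1·(-241.8) = -1287.2
Reactants: 7/2·(+0.0) + 1·(+31.4) + 2·(+0.0) = +31.4
ΔH°rxn = (-1287.2) − (+31.4) = -1318.6 kJ/mol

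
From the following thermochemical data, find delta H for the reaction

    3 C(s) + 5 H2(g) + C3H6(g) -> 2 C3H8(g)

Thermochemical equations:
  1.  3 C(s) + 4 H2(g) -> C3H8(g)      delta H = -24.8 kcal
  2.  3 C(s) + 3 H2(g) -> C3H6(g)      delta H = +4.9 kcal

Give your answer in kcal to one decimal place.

eq. 1 × 2 (×2 to match 2 C3H8(g) in the target): (2)·(-24.8) = -49.6 kcal
eq. 2 reversed (reverse to put C3H6(g) on the reactant side): -4.9 kcal
Combining the equations, delta H = (-49.6) + (-4.9) = -54.5 kcal

delta H = -54.5 kcal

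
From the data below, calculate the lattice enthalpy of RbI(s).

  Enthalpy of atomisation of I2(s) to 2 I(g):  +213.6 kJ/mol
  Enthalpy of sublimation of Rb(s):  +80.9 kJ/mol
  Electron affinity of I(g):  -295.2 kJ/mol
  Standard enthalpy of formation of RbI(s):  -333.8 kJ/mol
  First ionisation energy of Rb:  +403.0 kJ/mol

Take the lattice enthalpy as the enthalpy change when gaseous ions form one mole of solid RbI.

ΔHf° = 1·ΔHsub + 1·(ΣIE) + 1/2·D(I2) + 1·EA + U
-333.8 = 1·(+80.9) + 1·(+403.0) + 1/2·(+213.6) + 1·(-295.2) + U
U = -333.8 − (+295.5) = -629.3 kJ/mol

U = -629.3 kJ/mol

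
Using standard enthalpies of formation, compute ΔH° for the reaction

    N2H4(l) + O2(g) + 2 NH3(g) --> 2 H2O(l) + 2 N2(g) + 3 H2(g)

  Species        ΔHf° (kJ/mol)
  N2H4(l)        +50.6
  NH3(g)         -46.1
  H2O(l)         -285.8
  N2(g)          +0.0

ΔH°rxn = Σ nΔHf°(products) − Σ nΔHf°(reactants).
Products: 2·(-285.8) + 2·(+0.0) + 3·(+0.0) = -571.6
Reactants: 1·(+50.6) + 1·(+0.0) + 2·(-46.1) = -41.6
ΔH° = (-571.6) − (-41.6) = -530.0 kJ/mol

ΔH° = -530.0 kJ/mol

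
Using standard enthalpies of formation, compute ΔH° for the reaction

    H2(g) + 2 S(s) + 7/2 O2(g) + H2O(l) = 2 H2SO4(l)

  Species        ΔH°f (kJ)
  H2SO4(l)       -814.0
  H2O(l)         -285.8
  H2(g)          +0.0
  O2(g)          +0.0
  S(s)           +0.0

Products: 2·(-814.0) = -1628.0
Reactants: 1·(+0.0) + 2·(+0.0) + 7/2·(+0.0) + 1·(-285.8) = -285.8
ΔH° = (-1628.0) − (-285.8) = -1342.2 kJ

ΔH° = -1342.2 kJ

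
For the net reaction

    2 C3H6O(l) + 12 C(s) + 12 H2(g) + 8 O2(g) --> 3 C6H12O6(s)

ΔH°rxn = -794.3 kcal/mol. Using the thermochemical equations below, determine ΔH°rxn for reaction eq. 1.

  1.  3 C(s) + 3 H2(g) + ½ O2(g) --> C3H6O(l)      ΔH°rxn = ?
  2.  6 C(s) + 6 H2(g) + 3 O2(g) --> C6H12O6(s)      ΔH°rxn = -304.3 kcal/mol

eq. 1 reversed and × 2: contributes −2·x
eq. 2 × 3: (3)·(-304.3) = -912.9 kcal/mol
-794.3 = (-912.9) − 2·x
x = (-794.3 − (-912.9)) / (-2) = -59.3 kcal/mol

ΔH°rxn = -59.3 kcal/mol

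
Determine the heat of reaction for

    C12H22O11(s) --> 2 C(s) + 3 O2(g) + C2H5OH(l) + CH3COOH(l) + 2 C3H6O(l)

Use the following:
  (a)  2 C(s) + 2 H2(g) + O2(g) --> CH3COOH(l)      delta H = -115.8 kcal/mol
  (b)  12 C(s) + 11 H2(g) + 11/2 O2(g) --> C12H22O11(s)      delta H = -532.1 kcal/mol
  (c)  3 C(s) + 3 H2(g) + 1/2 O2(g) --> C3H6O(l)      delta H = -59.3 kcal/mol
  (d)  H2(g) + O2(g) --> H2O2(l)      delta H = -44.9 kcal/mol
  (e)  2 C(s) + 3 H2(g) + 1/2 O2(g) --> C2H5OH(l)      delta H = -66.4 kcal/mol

(a) as written (CH3COOH(l) already on the product side): -115.8 kcal/mol
(b) reversed (reverse to put C12H22O11(s) on the reactant side): +532.1 kcal/mol
(c) × 2 (×2 to match 2 C3H6O(l) in the target): (2)·(-59.3) = -118.6 kcal/mol
(d): not needed (H2O2(l) appears nowhere else).
(e) as written (C2H5OH(l) already on the product side): -66.4 kcal/mol
By Hess's law, delta H = (-115.8) + (+532.1) + (-118.6) + (-66.4) = 231.3 kcal/mol

delta H = 231.3 kcal/mol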